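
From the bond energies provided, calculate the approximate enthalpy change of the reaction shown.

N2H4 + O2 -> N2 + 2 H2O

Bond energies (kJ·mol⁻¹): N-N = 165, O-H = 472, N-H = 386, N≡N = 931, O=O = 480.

ΔH ≈ −630 kJ

Bonds broken (reactants):
  N-H: 4 × 386 = 1544
  N-N: 1 × 165 = 165
  O=O: 1 × 480 = 480
  Σ(broken) = 2189 kJ
Bonds formed (products):
  N≡N: 1 × 931 = 931
  O-H: 4 × 472 = 1888
  Σ(formed) = 2819 kJ
ΔH = Σ(broken) − Σ(formed) = 2189 − 2819 = −630 kJ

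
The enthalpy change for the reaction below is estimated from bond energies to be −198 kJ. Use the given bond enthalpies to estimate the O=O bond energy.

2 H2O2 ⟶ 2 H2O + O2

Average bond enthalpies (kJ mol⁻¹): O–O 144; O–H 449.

Let D be the O=O bond energy.
Σ(broken) = 4×449 + 2×144 = 2084
Σ(formed) = 4×449 + 1×D = 1796 + D
ΔH = Σ(broken) − Σ(formed) = (2084) − (1796 + D) = +288 − D
Setting this equal to −198 kJ gives D = 486 kJ/mol.

D(O=O) ≈ 486 kJ/mol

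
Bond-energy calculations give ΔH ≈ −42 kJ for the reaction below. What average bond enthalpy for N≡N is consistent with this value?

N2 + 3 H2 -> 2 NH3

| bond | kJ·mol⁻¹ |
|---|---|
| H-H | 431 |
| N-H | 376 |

Let D be the N≡N bond energy.
Σ(broken) = 3×431 + 1×D = 1293 + D
Σ(formed) = 6×376 = 2256
ΔH = Σ(broken) − Σ(formed) = (1293 + D) − (2256) = −963 + D
Setting this equal to −42 kJ gives D = 921 kJ/mol.

D(N≡N) ≈ 921 kJ/mol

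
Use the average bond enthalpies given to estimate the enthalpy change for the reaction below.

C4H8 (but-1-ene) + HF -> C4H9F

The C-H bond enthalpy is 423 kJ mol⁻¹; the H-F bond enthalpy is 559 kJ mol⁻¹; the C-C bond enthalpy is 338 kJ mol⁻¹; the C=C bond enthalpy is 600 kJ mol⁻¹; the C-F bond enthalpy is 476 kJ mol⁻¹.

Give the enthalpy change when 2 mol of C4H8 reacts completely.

Bonds broken (reactants):
  C-C: 2 × 338 = 676
  C-H: 8 × 423 = 3384
  C=C: 1 × 600 = 600
  H-F: 1 × 559 = 559
  Σ(broken) = 5219 kJ
Bonds formed (products):
  C-C: 3 × 338 = 1014
  C-F: 1 × 476 = 476
  C-H: 9 × 423 = 3807
  Σ(formed) = 5297 kJ
ΔH = Σ(broken) − Σ(formed) = 5219 − 5297 = −78 kJ
For 2× the reaction as written: 2 × (−78) = −156 kJ

ΔH = −156 kJ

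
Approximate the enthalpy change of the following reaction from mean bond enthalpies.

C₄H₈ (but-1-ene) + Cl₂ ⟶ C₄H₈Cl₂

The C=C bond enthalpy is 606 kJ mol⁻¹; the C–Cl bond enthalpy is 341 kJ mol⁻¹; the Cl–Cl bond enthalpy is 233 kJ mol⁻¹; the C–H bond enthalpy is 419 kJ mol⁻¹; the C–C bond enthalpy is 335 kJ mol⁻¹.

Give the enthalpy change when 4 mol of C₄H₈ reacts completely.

Bonds broken (reactants):
  C–C: 2 × 335 = 670
  C–H: 8 × 419 = 3352
  C=C: 1 × 606 = 606
  Cl–Cl: 1 × 233 = 233
  Σ(broken) = 4861 kJ
Bonds formed (products):
  C–C: 3 × 335 = 1005
  C–Cl: 2 × 341 = 682
  C–H: 8 × 419 = 3352
  Σ(formed) = 5039 kJ
ΔH = Σ(broken) − Σ(formed) = 4861 − 5039 = −178 kJ
For 4× the reaction as written: 4 × (−178) = −712 kJ

ΔH = −712 kJ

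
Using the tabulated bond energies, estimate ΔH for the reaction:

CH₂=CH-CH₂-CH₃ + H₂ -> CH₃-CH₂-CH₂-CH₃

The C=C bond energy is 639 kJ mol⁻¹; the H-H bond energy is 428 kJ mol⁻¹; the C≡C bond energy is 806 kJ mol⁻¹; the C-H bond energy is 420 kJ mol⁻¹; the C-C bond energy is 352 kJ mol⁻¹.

ΔH ≈ −125 kJ

Bonds broken (reactants):
  C-C: 2 × 352 = 704
  C-H: 8 × 420 = 3360
  C=C: 1 × 639 = 639
  H-H: 1 × 428 = 428
  Σ(broken) = 5131 kJ
Bonds formed (products):
  C-C: 3 × 352 = 1056
  C-H: 10 × 420 = 4200
  Σ(formed) = 5256 kJ
ΔH = Σ(broken) − Σ(formed) = 5131 − 5256 = −125 kJ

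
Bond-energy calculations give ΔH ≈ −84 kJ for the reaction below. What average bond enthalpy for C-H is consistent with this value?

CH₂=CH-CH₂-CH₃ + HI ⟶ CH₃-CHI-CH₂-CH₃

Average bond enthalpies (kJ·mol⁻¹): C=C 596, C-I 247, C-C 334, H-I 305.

D(C-H) ≈ 404 kJ/mol

Let D be the C-H bond energy.
Σ(broken) = 2×334 + 8×D + 1×596 + 1×305 = 1569 + 8D
Σ(formed) = 3×334 + 9×D + 1×247 = 1249 + 9D
ΔH = Σ(broken) − Σ(formed) = (1569 + 8D) − (1249 + 9D) = +320 − D
Setting this equal to −84 kJ gives D = 404 kJ/mol.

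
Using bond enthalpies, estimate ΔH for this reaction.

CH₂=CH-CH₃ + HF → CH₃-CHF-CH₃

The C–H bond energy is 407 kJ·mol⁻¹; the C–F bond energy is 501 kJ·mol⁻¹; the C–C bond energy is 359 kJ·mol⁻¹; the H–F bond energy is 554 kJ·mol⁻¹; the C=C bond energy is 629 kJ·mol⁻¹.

ΔH ≈ −84 kJ

Bonds broken (reactants):
  C–C: 1 × 359 = 359
  C–H: 6 × 407 = 2442
  C=C: 1 × 629 = 629
  H–F: 1 × 554 = 554
  Σ(broken) = 3984 kJ
Bonds formed (products):
  C–C: 2 × 359 = 718
  C–F: 1 × 501 = 501
  C–H: 7 × 407 = 2849
  Σ(formed) = 4068 kJ
ΔH = Σ(broken) − Σ(formed) = 3984 − 4068 = −84 kJ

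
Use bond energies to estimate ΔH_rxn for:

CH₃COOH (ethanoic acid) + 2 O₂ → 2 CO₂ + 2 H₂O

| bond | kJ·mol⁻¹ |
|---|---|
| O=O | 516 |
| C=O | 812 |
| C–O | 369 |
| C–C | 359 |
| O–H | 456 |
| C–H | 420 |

ΔH ≈ −784 kJ

Bonds broken (reactants):
  C–C: 1 × 359 = 359
  C–H: 3 × 420 = 1260
  C–O: 1 × 369 = 369
  C=O: 1 × 812 = 812
  O–H: 1 × 456 = 456
  O=O: 2 × 516 = 1032
  Σ(broken) = 4288 kJ
Bonds formed (products):
  C=O: 4 × 812 = 3248
  O–H: 4 × 456 = 1824
  Σ(formed) = 5072 kJ
ΔH = Σ(broken) − Σ(formed) = 4288 − 5072 = −784 kJ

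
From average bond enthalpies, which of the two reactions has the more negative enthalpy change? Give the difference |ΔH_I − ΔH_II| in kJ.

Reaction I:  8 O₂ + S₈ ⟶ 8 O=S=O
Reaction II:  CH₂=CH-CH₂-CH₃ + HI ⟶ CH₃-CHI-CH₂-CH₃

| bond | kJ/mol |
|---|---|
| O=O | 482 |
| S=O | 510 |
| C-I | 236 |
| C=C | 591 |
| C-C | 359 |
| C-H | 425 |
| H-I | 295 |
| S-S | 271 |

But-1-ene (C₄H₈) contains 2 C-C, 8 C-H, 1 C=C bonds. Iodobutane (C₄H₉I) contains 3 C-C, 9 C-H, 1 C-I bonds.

Reaction I:
  Bonds broken (reactants):
    O=O: 8 × 482 = 3856
    S-S: 8 × 271 = 2168
    Σ(broken) = 6024 kJ
  Bonds formed (products):
    S=O: 16 × 510 = 8160
    Σ(formed) = 8160 kJ
  ΔH_I = 6024 − 8160 = −2136 kJ
Reaction II:
  Bonds broken (reactants):
    C-C: 2 × 359 = 718
    C-H: 8 × 425 = 3400
    C=C: 1 × 591 = 591
    H-I: 1 × 295 = 295
    Σ(broken) = 5004 kJ
  Bonds formed (products):
    C-C: 3 × 359 = 1077
    C-H: 9 × 425 = 3825
    C-I: 1 × 236 = 236
    Σ(formed) = 5138 kJ
  ΔH_II = 5004 − 5138 = −134 kJ
ΔH_I − ΔH_II = −2002 kJ, so reaction I has the more negative ΔH; |ΔH_I − ΔH_II| = 2002 kJ.

Reaction I, by 2002 kJ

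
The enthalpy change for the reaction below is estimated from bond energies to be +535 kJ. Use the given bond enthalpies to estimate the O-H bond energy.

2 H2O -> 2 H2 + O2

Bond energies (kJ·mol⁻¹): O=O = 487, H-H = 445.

D(O-H) ≈ 478 kJ/mol

Let D be the O-H bond energy.
Σ(broken) = 4×D = 4D
Σ(formed) = 2×445 + 1×487 = 1377
ΔH = Σ(broken) − Σ(formed) = (4D) − (1377) = −1377 + 4D
Setting this equal to +535 kJ gives 4D = 1912, so D = 478 kJ/mol.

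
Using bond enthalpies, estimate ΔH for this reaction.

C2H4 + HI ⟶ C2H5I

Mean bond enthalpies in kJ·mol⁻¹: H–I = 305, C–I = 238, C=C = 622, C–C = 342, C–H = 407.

ΔH ≈ −60 kJ

Bonds broken (reactants):
  C–H: 4 × 407 = 1628
  C=C: 1 × 622 = 622
  H–I: 1 × 305 = 305
  Σ(broken) = 2555 kJ
Bonds formed (products):
  C–C: 1 × 342 = 342
  C–H: 5 × 407 = 2035
  C–I: 1 × 238 = 238
  Σ(formed) = 2615 kJ
ΔH = Σ(broken) − Σ(formed) = 2555 − 2615 = −60 kJ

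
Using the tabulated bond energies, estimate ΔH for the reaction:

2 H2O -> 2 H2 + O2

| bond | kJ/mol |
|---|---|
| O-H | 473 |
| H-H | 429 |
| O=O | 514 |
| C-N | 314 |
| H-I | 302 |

Bonds broken (reactants):
  O-H: 4 × 473 = 1892
  Σ(broken) = 1892 kJ
Bonds formed (products):
  H-H: 2 × 429 = 858
  O=O: 1 × 514 = 514
  Σ(formed) = 1372 kJ
ΔH = Σ(broken) − Σ(formed) = 1892 − 1372 = +520 kJ

ΔH ≈ +520 kJ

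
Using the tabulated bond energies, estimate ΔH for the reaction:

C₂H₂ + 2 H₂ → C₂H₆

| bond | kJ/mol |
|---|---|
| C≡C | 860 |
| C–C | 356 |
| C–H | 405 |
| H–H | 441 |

ΔH ≈ −234 kJ

Bonds broken (reactants):
  C≡C: 1 × 860 = 860
  C–H: 2 × 405 = 810
  H–H: 2 × 441 = 882
  Σ(broken) = 2552 kJ
Bonds formed (products):
  C–C: 1 × 356 = 356
  C–H: 6 × 405 = 2430
  Σ(formed) = 2786 kJ
ΔH = Σ(broken) − Σ(formed) = 2552 − 2786 = −234 kJ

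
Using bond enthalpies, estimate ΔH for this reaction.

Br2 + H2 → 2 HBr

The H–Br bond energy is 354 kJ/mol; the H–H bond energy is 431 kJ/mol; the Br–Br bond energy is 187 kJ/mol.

Bonds broken (reactants):
  Br–Br: 1 × 187 = 187
  H–H: 1 × 431 = 431
  Σ(broken) = 618 kJ
Bonds formed (products):
  H–Br: 2 × 354 = 708
  Σ(formed) = 708 kJ
ΔH = Σ(broken) − Σ(formed) = 618 − 708 = −90 kJ

ΔH ≈ −90 kJ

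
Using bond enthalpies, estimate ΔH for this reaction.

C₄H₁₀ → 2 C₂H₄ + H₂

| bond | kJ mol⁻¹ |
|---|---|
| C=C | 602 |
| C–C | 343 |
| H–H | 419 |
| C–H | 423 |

Bonds broken (reactants):
  C–C: 3 × 343 = 1029
  C–H: 10 × 423 = 4230
  Σ(broken) = 5259 kJ
Bonds formed (products):
  C–H: 8 × 423 = 3384
  C=C: 2 × 602 = 1204
  H–H: 1 × 419 = 419
  Σ(formed) = 5007 kJ
ΔH = Σ(broken) − Σ(formed) = 5259 − 5007 = +252 kJ

ΔH ≈ +252 kJ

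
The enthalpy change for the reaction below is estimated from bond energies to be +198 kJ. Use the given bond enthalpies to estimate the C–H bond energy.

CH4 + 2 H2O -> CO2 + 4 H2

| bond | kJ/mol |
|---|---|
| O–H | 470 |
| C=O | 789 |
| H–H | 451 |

Let D be the C–H bond energy.
Σ(broken) = 4×D + 4×470 = 1880 + 4D
Σ(formed) = 2×789 + 4×451 = 3382
ΔH = Σ(broken) − Σ(formed) = (1880 + 4D) − (3382) = −1502 + 4D
Setting this equal to +198 kJ gives 4D = 1700, so D = 425 kJ/mol.

D(C–H) ≈ 425 kJ/mol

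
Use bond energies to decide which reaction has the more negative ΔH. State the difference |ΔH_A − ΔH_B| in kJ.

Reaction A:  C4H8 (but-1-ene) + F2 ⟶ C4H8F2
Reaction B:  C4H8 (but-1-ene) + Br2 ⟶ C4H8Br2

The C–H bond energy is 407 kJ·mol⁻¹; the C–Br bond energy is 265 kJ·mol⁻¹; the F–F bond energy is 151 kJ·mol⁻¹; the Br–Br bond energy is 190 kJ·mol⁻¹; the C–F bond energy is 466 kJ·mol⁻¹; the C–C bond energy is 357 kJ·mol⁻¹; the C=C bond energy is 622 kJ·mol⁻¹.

Reaction A:
  Bonds broken (reactants):
    C–C: 2 × 357 = 714
    C–H: 8 × 407 = 3256
    C=C: 1 × 622 = 622
    F–F: 1 × 151 = 151
    Σ(broken) = 4743 kJ
  Bonds formed (products):
    C–C: 3 × 357 = 1071
    C–F: 2 × 466 = 932
    C–H: 8 × 407 = 3256
    Σ(formed) = 5259 kJ
  ΔH_A = 4743 − 5259 = −516 kJ
Reaction B:
  Bonds broken (reactants):
    Br–Br: 1 × 190 = 190
    C–C: 2 × 357 = 714
    C–H: 8 × 407 = 3256
    C=C: 1 × 622 = 622
    Σ(broken) = 4782 kJ
  Bonds formed (products):
    C–Br: 2 × 265 = 530
    C–C: 3 × 357 = 1071
    C–H: 8 × 407 = 3256
    Σ(formed) = 4857 kJ
  ΔH_B = 4782 − 4857 = −75 kJ
ΔH_A − ΔH_B = −441 kJ, so reaction A has the more negative ΔH; |ΔH_A − ΔH_B| = 441 kJ.

Reaction A, by 441 kJ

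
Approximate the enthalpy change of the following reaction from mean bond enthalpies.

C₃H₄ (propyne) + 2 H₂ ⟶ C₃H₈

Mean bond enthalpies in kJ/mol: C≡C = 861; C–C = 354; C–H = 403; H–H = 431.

ΔH ≈ −243 kJ

Bonds broken (reactants):
  C≡C: 1 × 861 = 861
  C–C: 1 × 354 = 354
  C–H: 4 × 403 = 1612
  H–H: 2 × 431 = 862
  Σ(broken) = 3689 kJ
Bonds formed (products):
  C–C: 2 × 354 = 708
  C–H: 8 × 403 = 3224
  Σ(formed) = 3932 kJ
ΔH = Σ(broken) − Σ(formed) = 3689 − 3932 = −243 kJ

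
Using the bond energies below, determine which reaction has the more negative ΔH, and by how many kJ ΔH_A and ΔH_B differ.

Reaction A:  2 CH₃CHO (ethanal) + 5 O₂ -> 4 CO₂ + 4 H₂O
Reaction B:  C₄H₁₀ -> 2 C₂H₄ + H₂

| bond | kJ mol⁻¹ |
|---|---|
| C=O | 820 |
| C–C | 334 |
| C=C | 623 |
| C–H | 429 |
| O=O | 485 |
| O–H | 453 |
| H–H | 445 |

Reaction A:
  Bonds broken (reactants):
    C–C: 2 × 334 = 668
    C–H: 8 × 429 = 3432
    C=O: 2 × 820 = 1640
    O=O: 5 × 485 = 2425
    Σ(broken) = 8165 kJ
  Bonds formed (products):
    C=O: 8 × 820 = 6560
    O–H: 8 × 453 = 3624
    Σ(formed) = 10184 kJ
  ΔH_A = 8165 − 10184 = −2019 kJ
Reaction B:
  Bonds broken (reactants):
    C–C: 3 × 334 = 1002
    C–H: 10 × 429 = 4290
    Σ(broken) = 5292 kJ
  Bonds formed (products):
    C–H: 8 × 429 = 3432
    C=C: 2 × 623 = 1246
    H–H: 1 × 445 = 445
    Σ(formed) = 5123 kJ
  ΔH_B = 5292 − 5123 = +169 kJ
ΔH_A − ΔH_B = −2188 kJ, so reaction A has the more negative ΔH; |ΔH_A − ΔH_B| = 2188 kJ.

Reaction A, by 2188 kJ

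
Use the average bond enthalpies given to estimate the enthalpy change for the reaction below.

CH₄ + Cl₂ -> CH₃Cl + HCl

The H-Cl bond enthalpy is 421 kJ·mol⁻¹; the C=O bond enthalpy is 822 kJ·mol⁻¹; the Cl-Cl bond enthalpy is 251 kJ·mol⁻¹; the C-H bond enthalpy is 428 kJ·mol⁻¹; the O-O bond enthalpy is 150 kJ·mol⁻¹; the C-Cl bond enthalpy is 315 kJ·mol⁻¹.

ΔH ≈ −57 kJ

Bonds broken (reactants):
  C-H: 4 × 428 = 1712
  Cl-Cl: 1 × 251 = 251
  Σ(broken) = 1963 kJ
Bonds formed (products):
  C-Cl: 1 × 315 = 315
  C-H: 3 × 428 = 1284
  H-Cl: 1 × 421 = 421
  Σ(formed) = 2020 kJ
ΔH = Σ(broken) − Σ(formed) = 1963 − 2020 = −57 kJ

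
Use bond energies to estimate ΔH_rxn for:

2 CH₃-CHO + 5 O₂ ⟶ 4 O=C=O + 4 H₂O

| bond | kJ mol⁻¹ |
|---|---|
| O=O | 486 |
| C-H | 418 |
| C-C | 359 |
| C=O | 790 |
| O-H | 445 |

Bonds broken (reactants):
  C-C: 2 × 359 = 718
  C-H: 8 × 418 = 3344
  C=O: 2 × 790 = 1580
  O=O: 5 × 486 = 2430
  Σ(broken) = 8072 kJ
Bonds formed (products):
  C=O: 8 × 790 = 6320
  O-H: 8 × 445 = 3560
  Σ(formed) = 9880 kJ
ΔH = Σ(broken) − Σ(formed) = 8072 − 9880 = −1808 kJ

ΔH ≈ −1808 kJ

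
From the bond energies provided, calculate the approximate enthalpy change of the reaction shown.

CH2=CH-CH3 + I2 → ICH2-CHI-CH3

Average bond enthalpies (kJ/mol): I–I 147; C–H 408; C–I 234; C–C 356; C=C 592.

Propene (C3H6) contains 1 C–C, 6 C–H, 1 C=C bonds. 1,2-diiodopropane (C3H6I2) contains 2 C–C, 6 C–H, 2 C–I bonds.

ΔH ≈ −85 kJ

Bonds broken (reactants):
  C–C: 1 × 356 = 356
  C–H: 6 × 408 = 2448
  C=C: 1 × 592 = 592
  I–I: 1 × 147 = 147
  Σ(broken) = 3543 kJ
Bonds formed (products):
  C–C: 2 × 356 = 712
  C–H: 6 × 408 = 2448
  C–I: 2 × 234 = 468
  Σ(formed) = 3628 kJ
ΔH = Σ(broken) − Σ(formed) = 3543 − 3628 = −85 kJ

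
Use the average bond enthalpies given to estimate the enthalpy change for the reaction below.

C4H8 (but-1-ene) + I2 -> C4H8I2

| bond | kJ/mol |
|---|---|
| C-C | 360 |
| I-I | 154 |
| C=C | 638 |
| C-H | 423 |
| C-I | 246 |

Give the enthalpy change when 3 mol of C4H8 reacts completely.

Bonds broken (reactants):
  C-C: 2 × 360 = 720
  C-H: 8 × 423 = 3384
  C=C: 1 × 638 = 638
  I-I: 1 × 154 = 154
  Σ(broken) = 4896 kJ
Bonds formed (products):
  C-C: 3 × 360 = 1080
  C-H: 8 × 423 = 3384
  C-I: 2 × 246 = 492
  Σ(formed) = 4956 kJ
ΔH = Σ(broken) − Σ(formed) = 4896 − 4956 = −60 kJ
For 3× the reaction as written: 3 × (−60) = −180 kJ

ΔH = −180 kJ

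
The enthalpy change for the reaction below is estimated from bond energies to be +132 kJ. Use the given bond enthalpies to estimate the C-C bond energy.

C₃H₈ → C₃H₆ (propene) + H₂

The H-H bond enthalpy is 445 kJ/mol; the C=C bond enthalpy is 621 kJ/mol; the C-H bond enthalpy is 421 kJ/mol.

Let D be the C-C bond energy.
Σ(broken) = 2×D + 8×421 = 3368 + 2D
Σ(formed) = 1×D + 6×421 + 1×621 + 1×445 = 3592 + D
ΔH = Σ(broken) − Σ(formed) = (3368 + 2D) − (3592 + D) = −224 + D
Setting this equal to +132 kJ gives D = 356 kJ/mol.

D(C-C) ≈ 356 kJ/mol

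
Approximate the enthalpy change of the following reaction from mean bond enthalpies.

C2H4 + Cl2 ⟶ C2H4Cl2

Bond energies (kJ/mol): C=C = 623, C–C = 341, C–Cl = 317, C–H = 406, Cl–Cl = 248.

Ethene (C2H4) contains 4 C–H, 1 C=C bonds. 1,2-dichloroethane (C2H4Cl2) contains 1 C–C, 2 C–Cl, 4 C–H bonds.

Bonds broken (reactants):
  C–H: 4 × 406 = 1624
  C=C: 1 × 623 = 623
  Cl–Cl: 1 × 248 = 248
  Σ(broken) = 2495 kJ
Bonds formed (products):
  C–C: 1 × 341 = 341
  C–Cl: 2 × 317 = 634
  C–H: 4 × 406 = 1624
  Σ(formed) = 2599 kJ
ΔH = Σ(broken) − Σ(formed) = 2495 − 2599 = −104 kJ

ΔH ≈ −104 kJ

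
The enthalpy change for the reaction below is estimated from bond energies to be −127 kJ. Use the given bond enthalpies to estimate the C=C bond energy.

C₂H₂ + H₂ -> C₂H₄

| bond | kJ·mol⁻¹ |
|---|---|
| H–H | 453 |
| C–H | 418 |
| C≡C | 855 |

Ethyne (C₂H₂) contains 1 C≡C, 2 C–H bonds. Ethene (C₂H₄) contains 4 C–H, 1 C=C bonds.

D(C=C) ≈ 599 kJ/mol

Let D be the C=C bond energy.
Σ(broken) = 1×855 + 2×418 + 1×453 = 2144
Σ(formed) = 4×418 + 1×D = 1672 + D
ΔH = Σ(broken) − Σ(formed) = (2144) − (1672 + D) = +472 − D
Setting this equal to −127 kJ gives D = 599 kJ/mol.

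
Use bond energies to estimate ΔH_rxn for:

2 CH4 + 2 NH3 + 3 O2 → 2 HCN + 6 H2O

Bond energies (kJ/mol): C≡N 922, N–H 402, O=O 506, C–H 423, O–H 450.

Bonds broken (reactants):
  C–H: 8 × 423 = 3384
  N–H: 6 × 402 = 2412
  O=O: 3 × 506 = 1518
  Σ(broken) = 7314 kJ
Bonds formed (products):
  C≡N: 2 × 922 = 1844
  C–H: 2 × 423 = 846
  O–H: 12 × 450 = 5400
  Σ(formed) = 8090 kJ
ΔH = Σ(broken) − Σ(formed) = 7314 − 8090 = −776 kJ

ΔH ≈ −776 kJ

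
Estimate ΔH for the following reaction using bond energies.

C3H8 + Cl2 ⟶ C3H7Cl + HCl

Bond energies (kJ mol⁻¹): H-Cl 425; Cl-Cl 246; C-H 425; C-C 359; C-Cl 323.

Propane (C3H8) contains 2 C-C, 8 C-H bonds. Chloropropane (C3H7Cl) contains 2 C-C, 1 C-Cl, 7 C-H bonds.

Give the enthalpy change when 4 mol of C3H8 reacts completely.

ΔH = −308 kJ

Bonds broken (reactants):
  C-C: 2 × 359 = 718
  C-H: 8 × 425 = 3400
  Cl-Cl: 1 × 246 = 246
  Σ(broken) = 4364 kJ
Bonds formed (products):
  C-C: 2 × 359 = 718
  C-Cl: 1 × 323 = 323
  C-H: 7 × 425 = 2975
  H-Cl: 1 × 425 = 425
  Σ(formed) = 4441 kJ
ΔH = Σ(broken) − Σ(formed) = 4364 − 4441 = −77 kJ
For 4× the reaction as written: 4 × (−77) = −308 kJ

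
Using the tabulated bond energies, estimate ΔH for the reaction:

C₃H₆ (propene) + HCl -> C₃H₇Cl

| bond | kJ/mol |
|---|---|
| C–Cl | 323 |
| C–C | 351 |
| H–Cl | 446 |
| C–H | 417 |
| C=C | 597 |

Bonds broken (reactants):
  C–C: 1 × 351 = 351
  C–H: 6 × 417 = 2502
  C=C: 1 × 597 = 597
  H–Cl: 1 × 446 = 446
  Σ(broken) = 3896 kJ
Bonds formed (products):
  C–C: 2 × 351 = 702
  C–Cl: 1 × 323 = 323
  C–H: 7 × 417 = 2919
  Σ(formed) = 3944 kJ
ΔH = Σ(broken) − Σ(formed) = 3896 − 3944 = −48 kJ

ΔH ≈ −48 kJ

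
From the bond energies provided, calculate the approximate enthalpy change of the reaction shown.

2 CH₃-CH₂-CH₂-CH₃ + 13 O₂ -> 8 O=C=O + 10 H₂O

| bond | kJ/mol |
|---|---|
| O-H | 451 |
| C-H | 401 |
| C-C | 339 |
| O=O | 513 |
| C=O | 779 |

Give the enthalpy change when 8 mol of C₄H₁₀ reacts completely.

ΔH = −19044 kJ

Bonds broken (reactants):
  C-C: 6 × 339 = 2034
  C-H: 20 × 401 = 8020
  O=O: 13 × 513 = 6669
  Σ(broken) = 16723 kJ
Bonds formed (products):
  C=O: 16 × 779 = 12464
  O-H: 20 × 451 = 9020
  Σ(formed) = 21484 kJ
ΔH = Σ(broken) − Σ(formed) = 16723 − 21484 = −4761 kJ
For 4× the reaction as written: 4 × (−4761) = −19044 kJ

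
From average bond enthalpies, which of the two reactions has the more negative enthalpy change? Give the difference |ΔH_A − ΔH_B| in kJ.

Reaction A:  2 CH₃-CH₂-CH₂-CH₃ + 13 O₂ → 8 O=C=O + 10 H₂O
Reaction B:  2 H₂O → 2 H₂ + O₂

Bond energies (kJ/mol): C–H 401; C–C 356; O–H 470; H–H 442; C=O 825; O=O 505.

Reaction A:
  Bonds broken (reactants):
    C–C: 6 × 356 = 2136
    C–H: 20 × 401 = 8020
    O=O: 13 × 505 = 6565
    Σ(broken) = 16721 kJ
  Bonds formed (products):
    C=O: 16 × 825 = 13200
    O–H: 20 × 470 = 9400
    Σ(formed) = 22600 kJ
  ΔH_A = 16721 − 22600 = −5879 kJ
Reaction B:
  Bonds broken (reactants):
    O–H: 4 × 470 = 1880
    Σ(broken) = 1880 kJ
  Bonds formed (products):
    H–H: 2 × 442 = 884
    O=O: 1 × 505 = 505
    Σ(formed) = 1389 kJ
  ΔH_B = 1880 − 1389 = +491 kJ
ΔH_A − ΔH_B = −6370 kJ, so reaction A has the more negative ΔH; |ΔH_A − ΔH_B| = 6370 kJ.

Reaction A, by 6370 kJ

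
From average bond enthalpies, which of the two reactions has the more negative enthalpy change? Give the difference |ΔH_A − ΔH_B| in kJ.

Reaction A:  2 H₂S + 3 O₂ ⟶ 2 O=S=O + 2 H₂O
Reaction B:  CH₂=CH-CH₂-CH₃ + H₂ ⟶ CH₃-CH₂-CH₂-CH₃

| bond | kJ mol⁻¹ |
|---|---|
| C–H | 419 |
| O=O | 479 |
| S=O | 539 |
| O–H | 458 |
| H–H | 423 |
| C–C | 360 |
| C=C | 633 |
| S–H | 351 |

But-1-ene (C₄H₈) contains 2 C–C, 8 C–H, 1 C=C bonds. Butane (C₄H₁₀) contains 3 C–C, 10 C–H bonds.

Reaction A:
  Bonds broken (reactants):
    O=O: 3 × 479 = 1437
    S–H: 4 × 351 = 1404
    Σ(broken) = 2841 kJ
  Bonds formed (products):
    O–H: 4 × 458 = 1832
    S=O: 4 × 539 = 2156
    Σ(formed) = 3988 kJ
  ΔH_A = 2841 − 3988 = −1147 kJ
Reaction B:
  Bonds broken (reactants):
    C–C: 2 × 360 = 720
    C–H: 8 × 419 = 3352
    C=C: 1 × 633 = 633
    H–H: 1 × 423 = 423
    Σ(broken) = 5128 kJ
  Bonds formed (products):
    C–C: 3 × 360 = 1080
    C–H: 10 × 419 = 4190
    Σ(formed) = 5270 kJ
  ΔH_B = 5128 − 5270 = −142 kJ
ΔH_A − ΔH_B = −1005 kJ, so reaction A has the more negative ΔH; |ΔH_A − ΔH_B| = 1005 kJ.

Reaction A, by 1005 kJ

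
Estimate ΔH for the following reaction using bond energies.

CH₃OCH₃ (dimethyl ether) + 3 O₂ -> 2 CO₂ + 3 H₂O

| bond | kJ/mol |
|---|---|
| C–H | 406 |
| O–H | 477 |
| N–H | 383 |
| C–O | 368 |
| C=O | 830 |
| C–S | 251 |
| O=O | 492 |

ΔH ≈ −1534 kJ

Bonds broken (reactants):
  C–H: 6 × 406 = 2436
  C–O: 2 × 368 = 736
  O=O: 3 × 492 = 1476
  Σ(broken) = 4648 kJ
Bonds formed (products):
  C=O: 4 × 830 = 3320
  O–H: 6 × 477 = 2862
  Σ(formed) = 6182 kJ
ΔH = Σ(broken) − Σ(formed) = 4648 − 6182 = −1534 kJ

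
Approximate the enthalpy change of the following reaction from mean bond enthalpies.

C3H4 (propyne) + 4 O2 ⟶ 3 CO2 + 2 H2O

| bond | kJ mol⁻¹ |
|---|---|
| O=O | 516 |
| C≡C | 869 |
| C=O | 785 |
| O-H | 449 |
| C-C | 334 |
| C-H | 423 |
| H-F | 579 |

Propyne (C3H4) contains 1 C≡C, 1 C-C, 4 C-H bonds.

ΔH ≈ −1547 kJ

Bonds broken (reactants):
  C≡C: 1 × 869 = 869
  C-C: 1 × 334 = 334
  C-H: 4 × 423 = 1692
  O=O: 4 × 516 = 2064
  Σ(broken) = 4959 kJ
Bonds formed (products):
  C=O: 6 × 785 = 4710
  O-H: 4 × 449 = 1796
  Σ(formed) = 6506 kJ
ΔH = Σ(broken) − Σ(formed) = 4959 − 6506 = −1547 kJ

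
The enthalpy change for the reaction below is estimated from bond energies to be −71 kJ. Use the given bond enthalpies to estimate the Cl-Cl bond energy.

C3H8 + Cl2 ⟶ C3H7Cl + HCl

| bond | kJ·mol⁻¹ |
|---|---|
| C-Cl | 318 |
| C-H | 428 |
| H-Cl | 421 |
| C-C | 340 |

Let D be the Cl-Cl bond energy.
Σ(broken) = 2×340 + 8×428 + 1×D = 4104 + D
Σ(formed) = 2×340 + 1×318 + 7×428 + 1×421 = 4415
ΔH = Σ(broken) − Σ(formed) = (4104 + D) − (4415) = −311 + D
Setting this equal to −71 kJ gives D = 240 kJ/mol.

D(Cl-Cl) ≈ 240 kJ/mol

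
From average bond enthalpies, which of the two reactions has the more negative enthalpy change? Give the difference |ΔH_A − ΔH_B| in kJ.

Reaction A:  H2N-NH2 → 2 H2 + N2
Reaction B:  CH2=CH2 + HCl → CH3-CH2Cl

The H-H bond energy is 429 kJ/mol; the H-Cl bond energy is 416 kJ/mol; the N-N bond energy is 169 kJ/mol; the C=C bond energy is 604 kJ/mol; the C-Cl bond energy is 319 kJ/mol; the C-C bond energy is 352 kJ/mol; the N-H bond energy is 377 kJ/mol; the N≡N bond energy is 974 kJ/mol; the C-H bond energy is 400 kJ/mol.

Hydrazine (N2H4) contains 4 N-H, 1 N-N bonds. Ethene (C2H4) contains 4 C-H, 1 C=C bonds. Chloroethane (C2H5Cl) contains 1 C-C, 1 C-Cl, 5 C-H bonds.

Reaction A:
  Bonds broken (reactants):
    N-H: 4 × 377 = 1508
    N-N: 1 × 169 = 169
    Σ(broken) = 1677 kJ
  Bonds formed (products):
    H-H: 2 × 429 = 858
    N≡N: 1 × 974 = 974
    Σ(formed) = 1832 kJ
  ΔH_A = 1677 − 1832 = −155 kJ
Reaction B:
  Bonds broken (reactants):
    C-H: 4 × 400 = 1600
    C=C: 1 × 604 = 604
    H-Cl: 1 × 416 = 416
    Σ(broken) = 2620 kJ
  Bonds formed (products):
    C-C: 1 × 352 = 352
    C-Cl: 1 × 319 = 319
    C-H: 5 × 400 = 2000
    Σ(formed) = 2671 kJ
  ΔH_B = 2620 − 2671 = −51 kJ
ΔH_A − ΔH_B = −104 kJ, so reaction A has the more negative ΔH; |ΔH_A − ΔH_B| = 104 kJ.

Reaction A, by 104 kJ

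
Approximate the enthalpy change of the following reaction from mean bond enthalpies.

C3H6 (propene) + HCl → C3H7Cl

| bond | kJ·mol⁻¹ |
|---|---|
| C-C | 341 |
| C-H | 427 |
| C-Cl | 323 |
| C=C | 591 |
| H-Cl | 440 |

Bonds broken (reactants):
  C-C: 1 × 341 = 341
  C-H: 6 × 427 = 2562
  C=C: 1 × 591 = 591
  H-Cl: 1 × 440 = 440
  Σ(broken) = 3934 kJ
Bonds formed (products):
  C-C: 2 × 341 = 682
  C-Cl: 1 × 323 = 323
  C-H: 7 × 427 = 2989
  Σ(formed) = 3994 kJ
ΔH = Σ(broken) − Σ(formed) = 3934 − 3994 = −60 kJ

ΔH ≈ −60 kJ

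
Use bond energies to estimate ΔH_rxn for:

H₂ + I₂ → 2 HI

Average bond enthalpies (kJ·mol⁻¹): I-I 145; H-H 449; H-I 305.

ΔH ≈ −16 kJ

Bonds broken (reactants):
  H-H: 1 × 449 = 449
  I-I: 1 × 145 = 145
  Σ(broken) = 594 kJ
Bonds formed (products):
  H-I: 2 × 305 = 610
  Σ(formed) = 610 kJ
ΔH = Σ(broken) − Σ(formed) = 594 − 610 = −16 kJ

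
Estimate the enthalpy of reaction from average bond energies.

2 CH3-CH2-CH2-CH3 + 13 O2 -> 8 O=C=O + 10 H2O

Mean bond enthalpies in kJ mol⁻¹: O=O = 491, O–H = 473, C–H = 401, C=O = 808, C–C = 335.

Bonds broken (reactants):
  C–C: 6 × 335 = 2010
  C–H: 20 × 401 = 8020
  O=O: 13 × 491 = 6383
  Σ(broken) = 16413 kJ
Bonds formed (products):
  C=O: 16 × 808 = 12928
  O–H: 20 × 473 = 9460
  Σ(formed) = 22388 kJ
ΔH = Σ(broken) − Σ(formed) = 16413 − 22388 = −5975 kJ

ΔH ≈ −5975 kJ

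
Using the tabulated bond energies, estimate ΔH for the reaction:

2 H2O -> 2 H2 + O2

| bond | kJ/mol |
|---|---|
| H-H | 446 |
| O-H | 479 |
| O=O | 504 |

Bonds broken (reactants):
  O-H: 4 × 479 = 1916
  Σ(broken) = 1916 kJ
Bonds formed (products):
  H-H: 2 × 446 = 892
  O=O: 1 × 504 = 504
  Σ(formed) = 1396 kJ
ΔH = Σ(broken) − Σ(formed) = 1916 − 1396 = +520 kJ

ΔH ≈ +520 kJ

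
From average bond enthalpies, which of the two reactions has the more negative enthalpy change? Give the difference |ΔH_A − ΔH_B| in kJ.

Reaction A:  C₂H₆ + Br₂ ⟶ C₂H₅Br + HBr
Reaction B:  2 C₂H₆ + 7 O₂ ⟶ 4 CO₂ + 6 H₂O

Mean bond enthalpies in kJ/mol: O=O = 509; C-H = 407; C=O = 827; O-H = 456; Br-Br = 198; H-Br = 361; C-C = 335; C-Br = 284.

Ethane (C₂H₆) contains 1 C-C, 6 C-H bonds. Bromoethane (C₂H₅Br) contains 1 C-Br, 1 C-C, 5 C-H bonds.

Reaction A:
  Bonds broken (reactants):
    Br-Br: 1 × 198 = 198
    C-C: 1 × 335 = 335
    C-H: 6 × 407 = 2442
    Σ(broken) = 2975 kJ
  Bonds formed (products):
    C-Br: 1 × 284 = 284
    C-C: 1 × 335 = 335
    C-H: 5 × 407 = 2035
    H-Br: 1 × 361 = 361
    Σ(formed) = 3015 kJ
  ΔH_A = 2975 − 3015 = −40 kJ
Reaction B:
  Bonds broken (reactants):
    C-C: 2 × 335 = 670
    C-H: 12 × 407 = 4884
    O=O: 7 × 509 = 3563
    Σ(broken) = 9117 kJ
  Bonds formed (products):
    C=O: 8 × 827 = 6616
    O-H: 12 × 456 = 5472
    Σ(formed) = 12088 kJ
  ΔH_B = 9117 − 12088 = −2971 kJ
ΔH_A − ΔH_B = +2931 kJ, so reaction B has the more negative ΔH; |ΔH_A − ΔH_B| = 2931 kJ.

Reaction B, by 2931 kJ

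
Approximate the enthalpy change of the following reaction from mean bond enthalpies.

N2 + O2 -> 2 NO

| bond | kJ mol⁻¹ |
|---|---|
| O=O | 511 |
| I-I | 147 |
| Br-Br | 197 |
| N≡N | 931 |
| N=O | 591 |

ΔH ≈ +260 kJ

Bonds broken (reactants):
  N≡N: 1 × 931 = 931
  O=O: 1 × 511 = 511
  Σ(broken) = 1442 kJ
Bonds formed (products):
  N=O: 2 × 591 = 1182
  Σ(formed) = 1182 kJ
ΔH = Σ(broken) − Σ(formed) = 1442 − 1182 = +260 kJ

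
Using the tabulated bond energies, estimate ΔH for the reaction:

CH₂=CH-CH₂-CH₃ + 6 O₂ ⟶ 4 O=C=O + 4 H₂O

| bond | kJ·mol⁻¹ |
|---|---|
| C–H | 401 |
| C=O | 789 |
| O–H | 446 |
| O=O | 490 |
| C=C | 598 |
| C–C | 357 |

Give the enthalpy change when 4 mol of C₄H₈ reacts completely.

Bonds broken (reactants):
  C–C: 2 × 357 = 714
  C–H: 8 × 401 = 3208
  C=C: 1 × 598 = 598
  O=O: 6 × 490 = 2940
  Σ(broken) = 7460 kJ
Bonds formed (products):
  C=O: 8 × 789 = 6312
  O–H: 8 × 446 = 3568
  Σ(formed) = 9880 kJ
ΔH = Σ(broken) − Σ(formed) = 7460 − 9880 = −2420 kJ
For 4× the reaction as written: 4 × (−2420) = −9680 kJ

ΔH = −9680 kJ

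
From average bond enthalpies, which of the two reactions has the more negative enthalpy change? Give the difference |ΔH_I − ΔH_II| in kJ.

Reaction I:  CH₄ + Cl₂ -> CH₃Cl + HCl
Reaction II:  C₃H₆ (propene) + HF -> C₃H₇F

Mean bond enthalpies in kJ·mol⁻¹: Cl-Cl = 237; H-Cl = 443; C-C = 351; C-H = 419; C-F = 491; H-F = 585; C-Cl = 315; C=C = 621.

Reaction I:
  Bonds broken (reactants):
    C-H: 4 × 419 = 1676
    Cl-Cl: 1 × 237 = 237
    Σ(broken) = 1913 kJ
  Bonds formed (products):
    C-Cl: 1 × 315 = 315
    C-H: 3 × 419 = 1257
    H-Cl: 1 × 443 = 443
    Σ(formed) = 2015 kJ
  ΔH_I = 1913 − 2015 = −102 kJ
Reaction II:
  Bonds broken (reactants):
    C-C: 1 × 351 = 351
    C-H: 6 × 419 = 2514
    C=C: 1 × 621 = 621
    H-F: 1 × 585 = 585
    Σ(broken) = 4071 kJ
  Bonds formed (products):
    C-C: 2 × 351 = 702
    C-F: 1 × 491 = 491
    C-H: 7 × 419 = 2933
    Σ(formed) = 4126 kJ
  ΔH_II = 4071 − 4126 = −55 kJ
ΔH_I − ΔH_II = −47 kJ, so reaction I has the more negative ΔH; |ΔH_I − ΔH_II| = 47 kJ.

Reaction I, by 47 kJ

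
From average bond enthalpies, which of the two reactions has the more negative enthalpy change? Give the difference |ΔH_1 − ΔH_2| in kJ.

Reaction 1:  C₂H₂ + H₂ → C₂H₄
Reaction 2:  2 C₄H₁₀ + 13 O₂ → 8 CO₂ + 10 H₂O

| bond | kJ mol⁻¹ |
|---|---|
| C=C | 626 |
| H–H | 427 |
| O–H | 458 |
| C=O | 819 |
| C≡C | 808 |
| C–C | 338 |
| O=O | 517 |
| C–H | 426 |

Reaction 1:
  Bonds broken (reactants):
    C≡C: 1 × 808 = 808
    C–H: 2 × 426 = 852
    H–H: 1 × 427 = 427
    Σ(broken) = 2087 kJ
  Bonds formed (products):
    C–H: 4 × 426 = 1704
    C=C: 1 × 626 = 626
    Σ(formed) = 2330 kJ
  ΔH_1 = 2087 − 2330 = −243 kJ
Reaction 2:
  Bonds broken (reactants):
    C–C: 6 × 338 = 2028
    C–H: 20 × 426 = 8520
    O=O: 13 × 517 = 6721
    Σ(broken) = 17269 kJ
  Bonds formed (products):
    C=O: 16 × 819 = 13104
    O–H: 20 × 458 = 9160
    Σ(formed) = 22264 kJ
  ΔH_2 = 17269 − 22264 = −4995 kJ
ΔH_1 − ΔH_2 = +4752 kJ, so reaction 2 has the more negative ΔH; |ΔH_1 − ΔH_2| = 4752 kJ.

Reaction 2, by 4752 kJ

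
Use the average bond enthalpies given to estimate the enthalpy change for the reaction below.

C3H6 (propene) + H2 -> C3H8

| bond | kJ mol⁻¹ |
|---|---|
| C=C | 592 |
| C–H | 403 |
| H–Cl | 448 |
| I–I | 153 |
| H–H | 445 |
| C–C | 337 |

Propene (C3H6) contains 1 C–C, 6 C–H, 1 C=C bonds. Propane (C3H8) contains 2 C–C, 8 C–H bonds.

Bonds broken (reactants):
  C–C: 1 × 337 = 337
  C–H: 6 × 403 = 2418
  C=C: 1 × 592 = 592
  H–H: 1 × 445 = 445
  Σ(broken) = 3792 kJ
Bonds formed (products):
  C–C: 2 × 337 = 674
  C–H: 8 × 403 = 3224
  Σ(formed) = 3898 kJ
ΔH = Σ(broken) − Σ(formed) = 3792 − 3898 = −106 kJ

ΔH ≈ −106 kJ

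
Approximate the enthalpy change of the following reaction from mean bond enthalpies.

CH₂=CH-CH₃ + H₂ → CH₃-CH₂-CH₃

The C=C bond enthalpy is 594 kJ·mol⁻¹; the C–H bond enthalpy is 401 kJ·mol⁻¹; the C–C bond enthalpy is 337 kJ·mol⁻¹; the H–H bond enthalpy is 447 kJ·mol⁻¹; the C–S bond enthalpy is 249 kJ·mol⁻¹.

ΔH ≈ −98 kJ

Bonds broken (reactants):
  C–C: 1 × 337 = 337
  C–H: 6 × 401 = 2406
  C=C: 1 × 594 = 594
  H–H: 1 × 447 = 447
  Σ(broken) = 3784 kJ
Bonds formed (products):
  C–C: 2 × 337 = 674
  C–H: 8 × 401 = 3208
  Σ(formed) = 3882 kJ
ΔH = Σ(broken) − Σ(formed) = 3784 − 3882 = −98 kJ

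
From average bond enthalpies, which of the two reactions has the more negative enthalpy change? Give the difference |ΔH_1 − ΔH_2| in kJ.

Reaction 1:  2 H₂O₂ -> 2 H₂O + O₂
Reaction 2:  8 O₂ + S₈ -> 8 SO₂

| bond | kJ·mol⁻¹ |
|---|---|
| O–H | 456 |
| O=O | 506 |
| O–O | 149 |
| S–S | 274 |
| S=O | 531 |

Reaction 1:
  Bonds broken (reactants):
    O–H: 4 × 456 = 1824
    O–O: 2 × 149 = 298
    Σ(broken) = 2122 kJ
  Bonds formed (products):
    O–H: 4 × 456 = 1824
    O=O: 1 × 506 = 506
    Σ(formed) = 2330 kJ
  ΔH_1 = 2122 − 2330 = −208 kJ
Reaction 2:
  Bonds broken (reactants):
    O=O: 8 × 506 = 4048
    S–S: 8 × 274 = 2192
    Σ(broken) = 6240 kJ
  Bonds formed (products):
    S=O: 16 × 531 = 8496
    Σ(formed) = 8496 kJ
  ΔH_2 = 6240 − 8496 = −2256 kJ
ΔH_1 − ΔH_2 = +2048 kJ, so reaction 2 has the more negative ΔH; |ΔH_1 − ΔH_2| = 2048 kJ.

Reaction 2, by 2048 kJ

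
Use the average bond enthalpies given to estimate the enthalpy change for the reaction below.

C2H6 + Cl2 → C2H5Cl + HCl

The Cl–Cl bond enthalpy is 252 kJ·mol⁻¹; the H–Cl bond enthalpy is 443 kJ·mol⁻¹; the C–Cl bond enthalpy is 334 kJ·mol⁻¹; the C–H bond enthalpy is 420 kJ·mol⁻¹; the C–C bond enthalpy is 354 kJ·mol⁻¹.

ΔH ≈ −105 kJ

Bonds broken (reactants):
  C–C: 1 × 354 = 354
  C–H: 6 × 420 = 2520
  Cl–Cl: 1 × 252 = 252
  Σ(broken) = 3126 kJ
Bonds formed (products):
  C–C: 1 × 354 = 354
  C–Cl: 1 × 334 = 334
  C–H: 5 × 420 = 2100
  H–Cl: 1 × 443 = 443
  Σ(formed) = 3231 kJ
ΔH = Σ(broken) − Σ(formed) = 3126 − 3231 = −105 kJ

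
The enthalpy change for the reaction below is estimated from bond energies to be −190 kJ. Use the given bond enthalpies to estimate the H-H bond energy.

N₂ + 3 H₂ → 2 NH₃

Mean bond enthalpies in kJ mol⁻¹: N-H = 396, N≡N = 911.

Let D be the H-H bond energy.
Σ(broken) = 3×D + 1×911 = 911 + 3D
Σ(formed) = 6×396 = 2376
ΔH = Σ(broken) − Σ(formed) = (911 + 3D) − (2376) = −1465 + 3D
Setting this equal to −190 kJ gives 3D = 1275, so D = 425 kJ/mol.

D(H-H) ≈ 425 kJ/mol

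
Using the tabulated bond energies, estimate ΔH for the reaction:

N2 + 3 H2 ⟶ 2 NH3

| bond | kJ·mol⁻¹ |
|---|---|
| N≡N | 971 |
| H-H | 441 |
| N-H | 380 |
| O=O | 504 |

ΔH ≈ +14 kJ

Bonds broken (reactants):
  H-H: 3 × 441 = 1323
  N≡N: 1 × 971 = 971
  Σ(broken) = 2294 kJ
Bonds formed (products):
  N-H: 6 × 380 = 2280
  Σ(formed) = 2280 kJ
ΔH = Σ(broken) − Σ(formed) = 2294 − 2280 = +14 kJ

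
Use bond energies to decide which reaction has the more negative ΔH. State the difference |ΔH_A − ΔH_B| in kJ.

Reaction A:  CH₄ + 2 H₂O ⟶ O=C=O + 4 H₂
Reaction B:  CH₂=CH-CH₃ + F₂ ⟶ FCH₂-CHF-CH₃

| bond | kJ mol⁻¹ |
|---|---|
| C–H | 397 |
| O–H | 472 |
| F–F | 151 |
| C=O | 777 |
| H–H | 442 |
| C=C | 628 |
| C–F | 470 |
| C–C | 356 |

Reaction B, by 671 kJ

Reaction A:
  Bonds broken (reactants):
    C–H: 4 × 397 = 1588
    O–H: 4 × 472 = 1888
    Σ(broken) = 3476 kJ
  Bonds formed (products):
    C=O: 2 × 777 = 1554
    H–H: 4 × 442 = 1768
    Σ(formed) = 3322 kJ
  ΔH_A = 3476 − 3322 = +154 kJ
Reaction B:
  Bonds broken (reactants):
    C–C: 1 × 356 = 356
    C–H: 6 × 397 = 2382
    C=C: 1 × 628 = 628
    F–F: 1 × 151 = 151
    Σ(broken) = 3517 kJ
  Bonds formed (products):
    C–C: 2 × 356 = 712
    C–F: 2 × 470 = 940
    C–H: 6 × 397 = 2382
    Σ(formed) = 4034 kJ
  ΔH_B = 3517 − 4034 = −517 kJ
ΔH_A − ΔH_B = +671 kJ, so reaction B has the more negative ΔH; |ΔH_A − ΔH_B| = 671 kJ.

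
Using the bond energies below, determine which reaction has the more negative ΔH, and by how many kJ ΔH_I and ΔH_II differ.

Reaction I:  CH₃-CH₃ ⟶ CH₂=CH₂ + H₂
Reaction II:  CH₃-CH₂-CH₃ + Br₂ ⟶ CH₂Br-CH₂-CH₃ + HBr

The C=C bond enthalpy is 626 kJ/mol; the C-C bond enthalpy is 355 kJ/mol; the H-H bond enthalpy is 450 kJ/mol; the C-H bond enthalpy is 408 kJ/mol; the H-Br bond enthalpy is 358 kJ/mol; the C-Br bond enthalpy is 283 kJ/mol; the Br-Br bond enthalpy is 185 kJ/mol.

Reaction I:
  Bonds broken (reactants):
    C-C: 1 × 355 = 355
    C-H: 6 × 408 = 2448
    Σ(broken) = 2803 kJ
  Bonds formed (products):
    C-H: 4 × 408 = 1632
    C=C: 1 × 626 = 626
    H-H: 1 × 450 = 450
    Σ(formed) = 2708 kJ
  ΔH_I = 2803 − 2708 = +95 kJ
Reaction II:
  Bonds broken (reactants):
    Br-Br: 1 × 185 = 185
    C-C: 2 × 355 = 710
    C-H: 8 × 408 = 3264
    Σ(broken) = 4159 kJ
  Bonds formed (products):
    C-Br: 1 × 283 = 283
    C-C: 2 × 355 = 710
    C-H: 7 × 408 = 2856
    H-Br: 1 × 358 = 358
    Σ(formed) = 4207 kJ
  ΔH_II = 4159 − 4207 = −48 kJ
ΔH_I − ΔH_II = +143 kJ, so reaction II has the more negative ΔH; |ΔH_I − ΔH_II| = 143 kJ.

Reaction II, by 143 kJ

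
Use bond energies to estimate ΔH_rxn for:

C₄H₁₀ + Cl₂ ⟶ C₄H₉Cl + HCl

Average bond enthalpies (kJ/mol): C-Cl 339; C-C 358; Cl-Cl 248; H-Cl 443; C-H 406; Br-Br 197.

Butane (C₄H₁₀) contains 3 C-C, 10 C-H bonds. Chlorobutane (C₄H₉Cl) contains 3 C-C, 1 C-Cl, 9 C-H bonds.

ΔH ≈ −128 kJ

Bonds broken (reactants):
  C-C: 3 × 358 = 1074
  C-H: 10 × 406 = 4060
  Cl-Cl: 1 × 248 = 248
  Σ(broken) = 5382 kJ
Bonds formed (products):
  C-C: 3 × 358 = 1074
  C-Cl: 1 × 339 = 339
  C-H: 9 × 406 = 3654
  H-Cl: 1 × 443 = 443
  Σ(formed) = 5510 kJ
ΔH = Σ(broken) − Σ(formed) = 5382 − 5510 = −128 kJ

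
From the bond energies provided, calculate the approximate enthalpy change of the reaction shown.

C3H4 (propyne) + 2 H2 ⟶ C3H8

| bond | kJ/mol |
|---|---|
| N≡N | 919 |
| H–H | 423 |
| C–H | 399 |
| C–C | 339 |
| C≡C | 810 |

Bonds broken (reactants):
  C≡C: 1 × 810 = 810
  C–C: 1 × 339 = 339
  C–H: 4 × 399 = 1596
  H–H: 2 × 423 = 846
  Σ(broken) = 3591 kJ
Bonds formed (products):
  C–C: 2 × 339 = 678
  C–H: 8 × 399 = 3192
  Σ(formed) = 3870 kJ
ΔH = Σ(broken) − Σ(formed) = 3591 − 3870 = −279 kJ

ΔH ≈ −279 kJ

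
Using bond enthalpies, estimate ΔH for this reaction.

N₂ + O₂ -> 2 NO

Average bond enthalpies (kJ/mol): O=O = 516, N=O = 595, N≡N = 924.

ΔH ≈ +250 kJ

Bonds broken (reactants):
  N≡N: 1 × 924 = 924
  O=O: 1 × 516 = 516
  Σ(broken) = 1440 kJ
Bonds formed (products):
  N=O: 2 × 595 = 1190
  Σ(formed) = 1190 kJ
ΔH = Σ(broken) − Σ(formed) = 1440 − 1190 = +250 kJ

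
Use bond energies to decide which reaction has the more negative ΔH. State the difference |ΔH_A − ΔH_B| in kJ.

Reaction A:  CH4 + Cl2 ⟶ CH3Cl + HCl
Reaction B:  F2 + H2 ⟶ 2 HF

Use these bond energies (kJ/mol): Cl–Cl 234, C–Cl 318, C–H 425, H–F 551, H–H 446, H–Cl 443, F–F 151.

Reaction B, by 403 kJ

Reaction A:
  Bonds broken (reactants):
    C–H: 4 × 425 = 1700
    Cl–Cl: 1 × 234 = 234
    Σ(broken) = 1934 kJ
  Bonds formed (products):
    C–Cl: 1 × 318 = 318
    C–H: 3 × 425 = 1275
    H–Cl: 1 × 443 = 443
    Σ(formed) = 2036 kJ
  ΔH_A = 1934 − 2036 = −102 kJ
Reaction B:
  Bonds broken (reactants):
    F–F: 1 × 151 = 151
    H–H: 1 × 446 = 446
    Σ(broken) = 597 kJ
  Bonds formed (products):
    H–F: 2 × 551 = 1102
    Σ(formed) = 1102 kJ
  ΔH_B = 597 − 1102 = −505 kJ
ΔH_A − ΔH_B = +403 kJ, so reaction B has the more negative ΔH; |ΔH_A − ΔH_B| = 403 kJ.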